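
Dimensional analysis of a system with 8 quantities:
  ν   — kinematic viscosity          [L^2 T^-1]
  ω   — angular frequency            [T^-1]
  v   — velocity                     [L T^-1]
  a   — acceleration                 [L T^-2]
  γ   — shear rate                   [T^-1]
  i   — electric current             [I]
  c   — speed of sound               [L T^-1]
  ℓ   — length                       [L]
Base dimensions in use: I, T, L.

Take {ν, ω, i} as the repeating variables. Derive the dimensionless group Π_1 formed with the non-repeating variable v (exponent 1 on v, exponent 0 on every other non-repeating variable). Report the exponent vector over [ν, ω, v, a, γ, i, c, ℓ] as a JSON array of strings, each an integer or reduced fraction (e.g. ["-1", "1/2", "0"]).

["-1/2", "-1/2", "1", "0", "0", "0", "0", "0"]

Exponent matrix [I,T,L] × [ν,ω,v,a,γ,i,c,ℓ]:
  I: [ 0  0  0  0  0  1  0  0]
  T: [-1 -1 -1 -2 -1  0 -1  0]
  L: [ 2  0  1  1  0  0  1  1]
Row reduction gives pivot columns ν,ω,i; rank = 3
Repeat: ν,ω,i; free: v,a,γ,c,ℓ
RREF:
  r0: [   1    0  1/2  1/2    0    0  1/2  1/2]
  r1: [   0    1  1/2  3/2    1    0  1/2 -1/2]
  r2: [   0    0    0    0    0    1    0    0]
Fix exponent of v at 1, a at 0, γ at 0, c at 0, ℓ at 0; solve each RREF row for its pivot's exponent:
  r0: exp(ν) + (1/2)·1 = 0 ⇒ exp(ν) = -1/2
  r1: exp(ω) + (1/2)·1 = 0 ⇒ exp(ω) = -1/2
  r2: exp(i) + (0)·1 = 0 ⇒ exp(i) = 0
Π_1 = ν^(-1/2) · ω^(-1/2) · v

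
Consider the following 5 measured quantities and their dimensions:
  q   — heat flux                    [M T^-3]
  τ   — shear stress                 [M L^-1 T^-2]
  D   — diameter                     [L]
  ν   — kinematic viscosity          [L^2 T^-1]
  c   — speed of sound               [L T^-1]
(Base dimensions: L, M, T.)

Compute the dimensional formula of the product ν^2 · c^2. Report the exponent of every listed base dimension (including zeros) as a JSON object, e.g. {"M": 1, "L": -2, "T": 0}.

Dimensional matrix (L×M×T by q×τ×D×ν×c):
  L: [ 0 -1  1  2  1]
  M: [ 1  1  0  0  0]
  T: [-3 -2  0 -1 -1]
  [L]: (2)·2+(2)·1 = 6
  [M]: (2)·0+(2)·0 = 0
  [T]: (2)·-1+(2)·-1 = -4
⇒ L^6 T^-4

{"L": 6, "M": 0, "T": -4}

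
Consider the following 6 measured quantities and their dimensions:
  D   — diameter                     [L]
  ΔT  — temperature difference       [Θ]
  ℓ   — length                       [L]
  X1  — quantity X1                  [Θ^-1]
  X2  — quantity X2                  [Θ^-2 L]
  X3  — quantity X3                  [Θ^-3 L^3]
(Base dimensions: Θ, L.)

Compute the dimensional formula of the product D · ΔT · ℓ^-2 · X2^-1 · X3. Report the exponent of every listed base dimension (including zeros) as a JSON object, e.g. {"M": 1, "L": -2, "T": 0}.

Dimensional matrix (Θ×L by D×ΔT×ℓ×X1×X2×X3):
  Θ: [ 0  1  0 -1 -2 -3]
  L: [ 1  0  1  0  1  3]
  [Θ]: (1)·0+(1)·1+(-2)·0+(-1)·-2+(1)·-3 = 0
  [L]: (1)·1+(1)·0+(-2)·1+(-1)·1+(1)·3 = 1
⇒ L

{"Θ": 0, "L": 1}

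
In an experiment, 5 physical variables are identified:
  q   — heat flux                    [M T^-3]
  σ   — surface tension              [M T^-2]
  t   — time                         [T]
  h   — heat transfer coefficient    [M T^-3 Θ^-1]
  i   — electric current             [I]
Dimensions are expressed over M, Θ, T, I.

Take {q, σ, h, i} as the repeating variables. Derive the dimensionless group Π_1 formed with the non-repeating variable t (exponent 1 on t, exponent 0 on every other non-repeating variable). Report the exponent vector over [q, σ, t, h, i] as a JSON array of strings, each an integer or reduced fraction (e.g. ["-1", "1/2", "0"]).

["1", "-1", "1", "0", "0"]

Dimensional matrix (M×Θ×T×I by q×σ×t×h×i):
  M: [ 1  1  0  1  0]
  Θ: [ 0  0  0 -1  0]
  T: [-3 -2  1 -3  0]
  I: [ 0  0  0  0  1]
RREF → pivots at {q,σ,h,i} ⇒ r = 4
Repeat: q,σ,h,i; free: t
RREF:
  r0: [   1    0   -1    0    0]
  r1: [   0    1    1    0    0]
  r2: [   0    0    0    1    0]
  r3: [   0    0    0    0    1]
Fix exponent of t at 1; solve each RREF row for its pivot's exponent:
  r0: exp(q) + (-1)·1 = 0 ⇒ exp(q) = 1
  r1: exp(σ) + (1)·1 = 0 ⇒ exp(σ) = -1
  r2: exp(h) + (0)·1 = 0 ⇒ exp(h) = 0
  r3: exp(i) + (0)·1 = 0 ⇒ exp(i) = 0
Π_1 = q · σ^-1 · t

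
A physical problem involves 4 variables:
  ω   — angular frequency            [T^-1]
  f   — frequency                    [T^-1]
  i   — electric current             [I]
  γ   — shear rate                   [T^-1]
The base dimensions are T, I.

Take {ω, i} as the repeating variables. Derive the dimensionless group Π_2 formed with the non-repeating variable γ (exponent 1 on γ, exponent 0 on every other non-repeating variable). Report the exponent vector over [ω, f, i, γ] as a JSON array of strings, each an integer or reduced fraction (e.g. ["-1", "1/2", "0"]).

Exponent matrix [T,I] × [ω,f,i,γ]:
  T: [-1 -1  0 -1]
  I: [ 0  0  1  0]
Echelon form has 2 nonzero rows (pivots: ω,i)
Pivot set = {ω,i}, free = {f,γ}
RREF:
  r0: [   1    1    0    1]
  r1: [   0    0    1    0]
Fix exponent of γ at 1, f at 0; solve each RREF row for its pivot's exponent:
  r0: exp(ω) + (1)·1 = 0 ⇒ exp(ω) = -1
  r1: exp(i) + (0)·1 = 0 ⇒ exp(i) = 0
Π_2 = ω^-1 · γ

["-1", "0", "0", "1"]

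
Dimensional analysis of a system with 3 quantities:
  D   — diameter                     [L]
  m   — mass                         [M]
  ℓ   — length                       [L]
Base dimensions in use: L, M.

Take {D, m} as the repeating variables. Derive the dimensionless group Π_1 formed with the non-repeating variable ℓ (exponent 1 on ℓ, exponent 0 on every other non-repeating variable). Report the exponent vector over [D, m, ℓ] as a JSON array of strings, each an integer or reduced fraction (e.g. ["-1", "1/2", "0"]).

Dimensional matrix (L×M by D×m×ℓ):
  L: [ 1  0  1]
  M: [ 0  1  0]
Row reduction gives pivot columns D,m; rank = 2
Pivot set = {D,m}, free = {ℓ}
RREF:
  r0: [   1    0    1]
  r1: [   0    1    0]
Fix exponent of ℓ at 1; solve each RREF row for its pivot's exponent:
  r0: exp(D) + (1)·1 = 0 ⇒ exp(D) = -1
  r1: exp(m) + (0)·1 = 0 ⇒ exp(m) = 0
Π_1 = D^-1 · ℓ

["-1", "0", "1"]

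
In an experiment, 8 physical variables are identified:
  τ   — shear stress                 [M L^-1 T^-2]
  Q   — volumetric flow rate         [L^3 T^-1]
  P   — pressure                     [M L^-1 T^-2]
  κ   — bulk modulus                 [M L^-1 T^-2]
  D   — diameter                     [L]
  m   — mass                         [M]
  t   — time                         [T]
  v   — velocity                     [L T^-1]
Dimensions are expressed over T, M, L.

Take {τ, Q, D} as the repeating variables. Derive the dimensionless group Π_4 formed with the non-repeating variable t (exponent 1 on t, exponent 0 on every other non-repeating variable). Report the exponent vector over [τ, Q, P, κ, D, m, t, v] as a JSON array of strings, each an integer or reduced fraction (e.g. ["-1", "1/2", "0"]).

["0", "1", "0", "0", "-3", "0", "1", "0"]

Write exponents as rows T,M,L / cols τ,Q,P,κ,D,m,t,v:
  T: [-2 -1 -2 -2  0  0  1 -1]
  M: [ 1  0  1  1  0  1  0  0]
  L: [-1  3 -1 -1  1  0  0  1]
Row reduction gives pivot columns τ,Q,D; rank = 3
Repeat: τ,Q,D; free: P,κ,m,t,v
RREF:
  r0: [   1    0    1    1    0    1    0    0]
  r1: [   0    1    0    0    0   -2   -1    1]
  r2: [   0    0    0    0    1    7    3   -2]
Fix exponent of t at 1, P at 0, κ at 0, m at 0, v at 0; solve each RREF row for its pivot's exponent:
  r0: exp(τ) + (0)·1 = 0 ⇒ exp(τ) = 0
  r1: exp(Q) + (-1)·1 = 0 ⇒ exp(Q) = 1
  r2: exp(D) + (3)·1 = 0 ⇒ exp(D) = -3
Π_4 = Q · D^-3 · t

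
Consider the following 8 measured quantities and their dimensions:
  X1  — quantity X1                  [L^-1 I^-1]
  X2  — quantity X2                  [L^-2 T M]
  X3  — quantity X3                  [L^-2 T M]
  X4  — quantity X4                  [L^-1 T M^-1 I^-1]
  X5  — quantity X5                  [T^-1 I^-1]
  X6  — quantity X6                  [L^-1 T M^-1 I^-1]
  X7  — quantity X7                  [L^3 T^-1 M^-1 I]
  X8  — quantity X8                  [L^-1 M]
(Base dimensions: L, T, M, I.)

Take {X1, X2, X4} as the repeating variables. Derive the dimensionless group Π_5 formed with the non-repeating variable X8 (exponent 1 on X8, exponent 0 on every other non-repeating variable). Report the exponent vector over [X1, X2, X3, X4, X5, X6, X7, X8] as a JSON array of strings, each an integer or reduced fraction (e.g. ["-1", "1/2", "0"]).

Dimensional matrix (L×T×M×I by X1×X2×X3×X4×X5×X6×X7×X8):
  L: [-1 -2 -2 -1  0 -1  3 -1]
  T: [ 0  1  1  1 -1  1 -1  0]
  M: [ 0  1  1 -1  0 -1 -1  1]
  I: [-1  0  0 -1 -1 -1  1  0]
Echelon form has 3 nonzero rows (pivots: X1,X2,X4)
Pivot set = {X1,X2,X4}, free = {X3,X5,X6,X7,X8}
RREF:
  r0: [   1    0    0    0  3/2    0   -1  1/2]
  r1: [   0    1    1    0 -1/2    0   -1  1/2]
  r2: [   0    0    0    1 -1/2    1    0 -1/2]
  r3: [   0    0    0    0    0    0    0    0]
Fix exponent of X8 at 1, X3 at 0, X5 at 0, X6 at 0, X7 at 0; solve each RREF row for its pivot's exponent:
  r0: exp(X1) + (1/2)·1 = 0 ⇒ exp(X1) = -1/2
  r1: exp(X2) + (1/2)·1 = 0 ⇒ exp(X2) = -1/2
  r2: exp(X4) + (-1/2)·1 = 0 ⇒ exp(X4) = 1/2
Π_5 = X1^(-1/2) · X2^(-1/2) · X4^(1/2) · X8

["-1/2", "-1/2", "0", "1/2", "0", "0", "0", "1"]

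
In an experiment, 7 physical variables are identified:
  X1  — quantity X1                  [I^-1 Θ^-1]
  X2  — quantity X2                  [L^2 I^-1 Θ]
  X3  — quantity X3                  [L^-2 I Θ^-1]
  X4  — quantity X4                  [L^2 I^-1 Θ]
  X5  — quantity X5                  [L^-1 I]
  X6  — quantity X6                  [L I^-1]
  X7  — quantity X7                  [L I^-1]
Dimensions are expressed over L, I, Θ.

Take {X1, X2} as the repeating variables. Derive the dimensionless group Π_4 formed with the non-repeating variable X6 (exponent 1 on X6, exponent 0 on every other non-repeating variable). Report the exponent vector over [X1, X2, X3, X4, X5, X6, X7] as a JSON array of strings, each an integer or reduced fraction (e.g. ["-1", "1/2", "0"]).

Write exponents as rows L,I,Θ / cols X1,X2,X3,X4,X5,X6,X7:
  L: [ 0  2 -2  2 -1  1  1]
  I: [-1 -1  1 -1  1 -1 -1]
  Θ: [-1  1 -1  1  0  0  0]
Row reduction gives pivot columns X1,X2; rank = 2
Pivot set = {X1,X2}, free = {X3,X4,X5,X6,X7}
RREF:
  r0: [   1    0    0    0 -1/2  1/2  1/2]
  r1: [   0    1   -1    1 -1/2  1/2  1/2]
  r2: [   0    0    0    0    0    0    0]
Fix exponent of X6 at 1, X3 at 0, X4 at 0, X5 at 0, X7 at 0; solve each RREF row for its pivot's exponent:
  r0: exp(X1) + (1/2)·1 = 0 ⇒ exp(X1) = -1/2
  r1: exp(X2) + (1/2)·1 = 0 ⇒ exp(X2) = -1/2
Π_4 = X1^(-1/2) · X2^(-1/2) · X6

["-1/2", "-1/2", "0", "0", "0", "1", "0"]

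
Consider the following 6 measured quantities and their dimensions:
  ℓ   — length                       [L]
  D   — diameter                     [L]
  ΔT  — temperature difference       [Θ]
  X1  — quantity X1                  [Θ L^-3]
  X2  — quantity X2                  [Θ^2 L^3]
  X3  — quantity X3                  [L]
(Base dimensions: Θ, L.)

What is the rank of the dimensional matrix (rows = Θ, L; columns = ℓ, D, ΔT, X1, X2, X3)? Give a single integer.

2

Exponent matrix [Θ,L] × [ℓ,D,ΔT,X1,X2,X3]:
  Θ: [ 0  0  1  1  2  0]
  L: [ 1  1  0 -3  3  1]
RREF → pivots at {ℓ,ΔT} ⇒ r = 2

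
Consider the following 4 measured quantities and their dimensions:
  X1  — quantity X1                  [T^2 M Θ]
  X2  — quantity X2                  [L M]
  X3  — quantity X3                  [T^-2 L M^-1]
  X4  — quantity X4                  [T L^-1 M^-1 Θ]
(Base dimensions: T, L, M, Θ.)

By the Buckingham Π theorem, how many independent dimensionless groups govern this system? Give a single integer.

1

Dimensional matrix (T×L×M×Θ by X1×X2×X3×X4):
  T: [ 2  0 -2  1]
  L: [ 0  1  1 -1]
  M: [ 1  1 -1 -1]
  Θ: [ 1  0  0  1]
Echelon form has 3 nonzero rows (pivots: X1,X2,X3)
n=4, r=3 ⇒ 1 dimensionless group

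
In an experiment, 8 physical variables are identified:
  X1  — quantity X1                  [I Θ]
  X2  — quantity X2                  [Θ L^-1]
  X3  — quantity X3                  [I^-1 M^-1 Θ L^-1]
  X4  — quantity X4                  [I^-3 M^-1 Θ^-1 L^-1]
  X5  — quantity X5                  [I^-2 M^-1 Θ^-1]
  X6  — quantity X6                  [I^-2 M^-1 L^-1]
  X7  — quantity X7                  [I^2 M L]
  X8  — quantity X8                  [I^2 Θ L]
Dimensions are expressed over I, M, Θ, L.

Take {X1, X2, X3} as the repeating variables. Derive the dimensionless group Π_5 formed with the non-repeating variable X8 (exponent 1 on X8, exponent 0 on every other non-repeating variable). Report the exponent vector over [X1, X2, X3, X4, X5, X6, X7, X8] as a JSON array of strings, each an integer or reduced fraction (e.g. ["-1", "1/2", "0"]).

["-2", "1", "0", "0", "0", "0", "0", "1"]

Dimensional matrix (I×M×Θ×L by X1×X2×X3×X4×X5×X6×X7×X8):
  I: [ 1  0 -1 -3 -2 -2  2  2]
  M: [ 0  0 -1 -1 -1 -1  1  0]
  Θ: [ 1  1  1 -1 -1  0  0  1]
  L: [ 0 -1 -1 -1  0 -1  1  1]
Row reduction gives pivot columns X1,X2,X3; rank = 3
Pivot set = {X1,X2,X3}, free = {X4,X5,X6,X7,X8}
RREF:
  r0: [   1    0    0   -2   -1   -1    1    2]
  r1: [   0    1    0    0   -1    0    0   -1]
  r2: [   0    0    1    1    1    1   -1    0]
  r3: [   0    0    0    0    0    0    0    0]
Fix exponent of X8 at 1, X4 at 0, X5 at 0, X6 at 0, X7 at 0; solve each RREF row for its pivot's exponent:
  r0: exp(X1) + (2)·1 = 0 ⇒ exp(X1) = -2
  r1: exp(X2) + (-1)·1 = 0 ⇒ exp(X2) = 1
  r2: exp(X3) + (0)·1 = 0 ⇒ exp(X3) = 0
Π_5 = X1^-2 · X2 · X8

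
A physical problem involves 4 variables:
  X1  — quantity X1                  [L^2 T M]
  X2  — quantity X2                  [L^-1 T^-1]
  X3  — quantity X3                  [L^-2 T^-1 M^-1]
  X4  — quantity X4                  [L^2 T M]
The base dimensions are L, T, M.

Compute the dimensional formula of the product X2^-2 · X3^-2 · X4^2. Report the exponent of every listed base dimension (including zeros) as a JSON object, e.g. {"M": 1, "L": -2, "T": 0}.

Dimensional matrix (L×T×M by X1×X2×X3×X4):
  L: [ 2 -1 -2  2]
  T: [ 1 -1 -1  1]
  M: [ 1  0 -1  1]
  [L]: (-2)·-1+(-2)·-2+(2)·2 = 10
  [T]: (-2)·-1+(-2)·-1+(2)·1 = 6
  [M]: (-2)·0+(-2)·-1+(2)·1 = 4
⇒ L^10 T^6 M^4

{"L": 10, "T": 6, "M": 4}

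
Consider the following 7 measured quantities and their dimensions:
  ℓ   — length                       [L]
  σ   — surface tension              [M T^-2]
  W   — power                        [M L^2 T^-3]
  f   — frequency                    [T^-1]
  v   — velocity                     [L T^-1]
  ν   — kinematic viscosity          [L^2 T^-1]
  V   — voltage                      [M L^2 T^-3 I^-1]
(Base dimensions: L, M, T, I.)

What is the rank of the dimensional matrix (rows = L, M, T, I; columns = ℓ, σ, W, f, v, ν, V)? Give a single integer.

Exponent matrix [L,M,T,I] × [ℓ,σ,W,f,v,ν,V]:
  L: [ 1  0  2  0  1  2  2]
  M: [ 0  1  1  0  0  0  1]
  T: [ 0 -2 -3 -1 -1 -1 -3]
  I: [ 0  0  0  0  0  0 -1]
RREF → pivots at {ℓ,σ,W,V} ⇒ r = 4

4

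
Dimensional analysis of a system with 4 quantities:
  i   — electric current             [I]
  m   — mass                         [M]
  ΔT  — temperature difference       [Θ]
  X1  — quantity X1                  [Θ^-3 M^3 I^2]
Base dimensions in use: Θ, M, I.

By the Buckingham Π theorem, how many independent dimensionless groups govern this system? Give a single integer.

Dimensional matrix (Θ×M×I by i×m×ΔT×X1):
  Θ: [ 0  0  1 -3]
  M: [ 0  1  0  3]
  I: [ 1  0  0  2]
RREF → pivots at {i,m,ΔT} ⇒ r = 3
n=4, r=3 ⇒ 1 dimensionless group

1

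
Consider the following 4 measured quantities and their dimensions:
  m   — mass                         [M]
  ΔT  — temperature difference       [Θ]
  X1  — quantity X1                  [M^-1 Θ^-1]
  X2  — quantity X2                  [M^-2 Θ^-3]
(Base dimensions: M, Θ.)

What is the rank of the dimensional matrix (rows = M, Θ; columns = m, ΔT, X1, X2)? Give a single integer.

2

Write exponents as rows M,Θ / cols m,ΔT,X1,X2:
  M: [ 1  0 -1 -2]
  Θ: [ 0  1 -1 -3]
Row reduction gives pivot columns m,ΔT; rank = 2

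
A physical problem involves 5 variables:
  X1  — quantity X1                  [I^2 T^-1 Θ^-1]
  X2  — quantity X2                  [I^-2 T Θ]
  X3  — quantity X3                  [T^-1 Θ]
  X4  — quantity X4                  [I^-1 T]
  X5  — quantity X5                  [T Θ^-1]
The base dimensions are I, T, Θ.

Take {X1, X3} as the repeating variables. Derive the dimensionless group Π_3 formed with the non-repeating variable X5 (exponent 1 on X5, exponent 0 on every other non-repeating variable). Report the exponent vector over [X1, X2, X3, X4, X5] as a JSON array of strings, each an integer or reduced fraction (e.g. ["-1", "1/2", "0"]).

["0", "0", "1", "0", "1"]

Exponent matrix [I,T,Θ] × [X1,X2,X3,X4,X5]:
  I: [ 2 -2  0 -1  0]
  T: [-1  1 -1  1  1]
  Θ: [-1  1  1  0 -1]
Row reduction gives pivot columns X1,X3; rank = 2
Pivot set = {X1,X3}, free = {X2,X4,X5}
RREF:
  r0: [   1   -1    0 -1/2    0]
  r1: [   0    0    1 -1/2   -1]
  r2: [   0    0    0    0    0]
Fix exponent of X5 at 1, X2 at 0, X4 at 0; solve each RREF row for its pivot's exponent:
  r0: exp(X1) + (0)·1 = 0 ⇒ exp(X1) = 0
  r1: exp(X3) + (-1)·1 = 0 ⇒ exp(X3) = 1
Π_3 = X3 · X5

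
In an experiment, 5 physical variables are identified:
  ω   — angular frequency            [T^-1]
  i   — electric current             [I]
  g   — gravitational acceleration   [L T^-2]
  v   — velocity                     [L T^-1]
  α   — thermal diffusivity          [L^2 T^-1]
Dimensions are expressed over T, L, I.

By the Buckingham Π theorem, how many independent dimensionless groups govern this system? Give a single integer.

2

Exponent matrix [T,L,I] × [ω,i,g,v,α]:
  T: [-1  0 -2 -1 -1]
  L: [ 0  0  1  1  2]
  I: [ 0  1  0  0  0]
Echelon form has 3 nonzero rows (pivots: ω,i,g)
Π count = n − r = 5 − 3 = 2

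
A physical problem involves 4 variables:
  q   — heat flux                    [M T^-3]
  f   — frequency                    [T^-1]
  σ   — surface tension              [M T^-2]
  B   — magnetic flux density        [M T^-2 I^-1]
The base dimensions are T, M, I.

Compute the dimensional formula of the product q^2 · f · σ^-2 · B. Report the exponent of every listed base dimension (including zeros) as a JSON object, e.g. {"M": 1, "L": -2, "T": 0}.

{"T": -5, "M": 1, "I": -1}

Dimensional matrix (T×M×I by q×f×σ×B):
  T: [-3 -1 -2 -2]
  M: [ 1  0  1  1]
  I: [ 0  0  0 -1]
  [T]: (2)·-3+(1)·-1+(-2)·-2+(1)·-2 = -5
  [M]: (2)·1+(1)·0+(-2)·1+(1)·1 = 1
  [I]: (2)·0+(1)·0+(-2)·0+(1)·-1 = -1
⇒ T^-5 M I^-1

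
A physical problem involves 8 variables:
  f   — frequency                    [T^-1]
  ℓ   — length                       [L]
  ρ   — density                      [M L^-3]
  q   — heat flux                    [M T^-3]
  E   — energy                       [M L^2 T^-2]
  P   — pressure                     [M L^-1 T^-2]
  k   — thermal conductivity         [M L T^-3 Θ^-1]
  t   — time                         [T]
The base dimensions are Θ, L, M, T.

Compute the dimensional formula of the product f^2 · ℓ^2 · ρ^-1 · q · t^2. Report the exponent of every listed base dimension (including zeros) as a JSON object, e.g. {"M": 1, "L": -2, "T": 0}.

Exponent matrix [Θ,L,M,T] × [f,ℓ,ρ,q,E,P,k,t]:
  Θ: [ 0  0  0  0  0  0 -1  0]
  L: [ 0  1 -3  0  2 -1  1  0]
  M: [ 0  0  1  1  1  1  1  0]
  T: [-1  0  0 -3 -2 -2 -3  1]
  [Θ]: (2)·0+(2)·0+(-1)·0+(1)·0+(2)·0 = 0
  [L]: (2)·0+(2)·1+(-1)·-3+(1)·0+(2)·0 = 5
  [M]: (2)·0+(2)·0+(-1)·1+(1)·1+(2)·0 = 0
  [T]: (2)·-1+(2)·0+(-1)·0+(1)·-3+(2)·1 = -3
⇒ L^5 T^-3

{"Θ": 0, "L": 5, "M": 0, "T": -3}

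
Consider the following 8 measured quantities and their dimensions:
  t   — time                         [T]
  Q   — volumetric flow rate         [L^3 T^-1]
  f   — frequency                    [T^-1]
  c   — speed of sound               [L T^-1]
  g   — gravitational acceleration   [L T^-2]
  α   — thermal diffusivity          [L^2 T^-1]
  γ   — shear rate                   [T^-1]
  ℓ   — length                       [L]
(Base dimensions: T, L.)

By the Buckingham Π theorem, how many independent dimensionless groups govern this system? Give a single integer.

6

Exponent matrix [T,L] × [t,Q,f,c,g,α,γ,ℓ]:
  T: [ 1 -1 -1 -1 -2 -1 -1  0]
  L: [ 0  3  0  1  1  2  0  1]
RREF → pivots at {t,Q} ⇒ r = 2
n=8, r=2 ⇒ 6 dimensionless groups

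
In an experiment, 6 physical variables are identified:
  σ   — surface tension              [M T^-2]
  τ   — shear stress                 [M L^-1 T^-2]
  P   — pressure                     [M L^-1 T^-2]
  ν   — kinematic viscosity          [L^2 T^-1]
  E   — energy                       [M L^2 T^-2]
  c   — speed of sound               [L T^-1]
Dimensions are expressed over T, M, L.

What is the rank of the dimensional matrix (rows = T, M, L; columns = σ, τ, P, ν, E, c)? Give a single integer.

Dimensional matrix (T×M×L by σ×τ×P×ν×E×c):
  T: [-2 -2 -2 -1 -2 -1]
  M: [ 1  1  1  0  1  0]
  L: [ 0 -1 -1  2  2  1]
Echelon form has 3 nonzero rows (pivots: σ,τ,ν)

3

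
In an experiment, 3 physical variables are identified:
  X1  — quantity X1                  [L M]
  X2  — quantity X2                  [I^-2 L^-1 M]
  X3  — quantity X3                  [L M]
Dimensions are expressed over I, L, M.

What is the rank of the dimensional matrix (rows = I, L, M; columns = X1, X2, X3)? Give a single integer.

2

Dimensional matrix (I×L×M by X1×X2×X3):
  I: [ 0 -2  0]
  L: [ 1 -1  1]
  M: [ 1  1  1]
Row reduction gives pivot columns X1,X2; rank = 2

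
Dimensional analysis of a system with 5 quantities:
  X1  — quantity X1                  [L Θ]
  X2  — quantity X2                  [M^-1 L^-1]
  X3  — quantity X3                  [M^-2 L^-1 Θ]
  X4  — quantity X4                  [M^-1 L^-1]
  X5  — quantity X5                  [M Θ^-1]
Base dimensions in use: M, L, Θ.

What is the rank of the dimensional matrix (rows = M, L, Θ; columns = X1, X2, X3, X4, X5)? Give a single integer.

Write exponents as rows M,L,Θ / cols X1,X2,X3,X4,X5:
  M: [ 0 -1 -2 -1  1]
  L: [ 1 -1 -1 -1  0]
  Θ: [ 1  0  1  0 -1]
Row reduction gives pivot columns X1,X2; rank = 2

2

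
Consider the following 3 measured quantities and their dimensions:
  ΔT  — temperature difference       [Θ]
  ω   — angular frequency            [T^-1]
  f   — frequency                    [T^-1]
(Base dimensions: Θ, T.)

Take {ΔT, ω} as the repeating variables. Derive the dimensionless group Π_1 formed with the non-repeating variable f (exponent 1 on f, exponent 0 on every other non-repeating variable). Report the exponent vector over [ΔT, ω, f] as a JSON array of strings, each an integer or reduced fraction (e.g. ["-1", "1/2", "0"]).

Write exponents as rows Θ,T / cols ΔT,ω,f:
  Θ: [ 1  0  0]
  T: [ 0 -1 -1]
RREF → pivots at {ΔT,ω} ⇒ r = 2
Pivot set = {ΔT,ω}, free = {f}
RREF:
  r0: [   1    0    0]
  r1: [   0    1    1]
Fix exponent of f at 1; solve each RREF row for its pivot's exponent:
  r0: exp(ΔT) + (0)·1 = 0 ⇒ exp(ΔT) = 0
  r1: exp(ω) + (1)·1 = 0 ⇒ exp(ω) = -1
Π_1 = ω^-1 · f

["0", "-1", "1"]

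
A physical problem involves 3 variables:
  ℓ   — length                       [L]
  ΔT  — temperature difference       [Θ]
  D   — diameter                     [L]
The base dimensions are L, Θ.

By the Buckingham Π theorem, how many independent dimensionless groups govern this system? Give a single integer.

1

Write exponents as rows L,Θ / cols ℓ,ΔT,D:
  L: [ 1  0  1]
  Θ: [ 0  1  0]
Row reduction gives pivot columns ℓ,ΔT; rank = 2
3 vars − rank 2 = 1 Π group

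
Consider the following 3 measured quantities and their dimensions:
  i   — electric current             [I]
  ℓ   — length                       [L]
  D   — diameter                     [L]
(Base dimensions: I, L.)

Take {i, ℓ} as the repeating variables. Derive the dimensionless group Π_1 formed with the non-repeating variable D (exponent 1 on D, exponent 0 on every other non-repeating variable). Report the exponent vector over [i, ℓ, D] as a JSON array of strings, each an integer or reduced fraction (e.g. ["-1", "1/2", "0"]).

Write exponents as rows I,L / cols i,ℓ,D:
  I: [ 1  0  0]
  L: [ 0  1  1]
Echelon form has 2 nonzero rows (pivots: i,ℓ)
Repeat: i,ℓ; free: D
RREF:
  r0: [   1    0    0]
  r1: [   0    1    1]
Fix exponent of D at 1; solve each RREF row for its pivot's exponent:
  r0: exp(i) + (0)·1 = 0 ⇒ exp(i) = 0
  r1: exp(ℓ) + (1)·1 = 0 ⇒ exp(ℓ) = -1
Π_1 = ℓ^-1 · D

["0", "-1", "1"]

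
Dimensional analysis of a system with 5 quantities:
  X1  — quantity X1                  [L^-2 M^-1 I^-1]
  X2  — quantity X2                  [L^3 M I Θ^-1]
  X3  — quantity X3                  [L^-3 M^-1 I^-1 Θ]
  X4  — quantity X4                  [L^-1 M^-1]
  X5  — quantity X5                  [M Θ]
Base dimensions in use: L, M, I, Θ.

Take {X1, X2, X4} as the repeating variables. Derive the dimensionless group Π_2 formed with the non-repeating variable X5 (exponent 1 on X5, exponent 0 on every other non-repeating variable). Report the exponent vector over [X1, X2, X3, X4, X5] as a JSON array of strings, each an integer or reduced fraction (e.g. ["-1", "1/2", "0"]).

Write exponents as rows L,M,I,Θ / cols X1,X2,X3,X4,X5:
  L: [-2  3 -3 -1  0]
  M: [-1  1 -1 -1  1]
  I: [-1  1 -1  0  0]
  Θ: [ 0 -1  1  0  1]
RREF → pivots at {X1,X2,X4} ⇒ r = 3
Repeat: X1,X2,X4; free: X3,X5
RREF:
  r0: [   1    0    0    0   -1]
  r1: [   0    1   -1    0   -1]
  r2: [   0    0    0    1   -1]
  r3: [   0    0    0    0    0]
Fix exponent of X5 at 1, X3 at 0; solve each RREF row for its pivot's exponent:
  r0: exp(X1) + (-1)·1 = 0 ⇒ exp(X1) = 1
  r1: exp(X2) + (-1)·1 = 0 ⇒ exp(X2) = 1
  r2: exp(X4) + (-1)·1 = 0 ⇒ exp(X4) = 1
Π_2 = X1 · X2 · X4 · X5

["1", "1", "0", "1", "1"]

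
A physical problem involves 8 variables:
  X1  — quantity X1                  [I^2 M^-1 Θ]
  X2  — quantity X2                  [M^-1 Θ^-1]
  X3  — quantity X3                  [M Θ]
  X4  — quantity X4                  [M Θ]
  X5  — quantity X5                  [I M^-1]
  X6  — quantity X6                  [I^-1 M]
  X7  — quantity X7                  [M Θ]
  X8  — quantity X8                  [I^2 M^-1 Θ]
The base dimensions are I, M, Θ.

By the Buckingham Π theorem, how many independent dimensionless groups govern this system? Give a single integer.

Dimensional matrix (I×M×Θ by X1×X2×X3×X4×X5×X6×X7×X8):
  I: [ 2  0  0  0  1 -1  0  2]
  M: [-1 -1  1  1 -1  1  1 -1]
  Θ: [ 1 -1  1  1  0  0  1  1]
Row reduction gives pivot columns X1,X2; rank = 2
n=8, r=2 ⇒ 6 dimensionless groups

6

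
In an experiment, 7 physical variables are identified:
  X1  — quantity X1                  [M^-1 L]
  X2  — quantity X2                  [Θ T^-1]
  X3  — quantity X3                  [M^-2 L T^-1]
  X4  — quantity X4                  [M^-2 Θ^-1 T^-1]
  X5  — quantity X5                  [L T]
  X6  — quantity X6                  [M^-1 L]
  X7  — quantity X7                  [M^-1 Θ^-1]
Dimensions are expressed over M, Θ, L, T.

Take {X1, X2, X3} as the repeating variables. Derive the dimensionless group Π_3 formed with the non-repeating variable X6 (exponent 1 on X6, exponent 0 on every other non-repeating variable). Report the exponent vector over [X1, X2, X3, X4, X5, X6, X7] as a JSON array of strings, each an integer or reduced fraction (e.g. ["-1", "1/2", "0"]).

["-1", "0", "0", "0", "0", "1", "0"]

Exponent matrix [M,Θ,L,T] × [X1,X2,X3,X4,X5,X6,X7]:
  M: [-1  0 -2 -2  0 -1 -1]
  Θ: [ 0  1  0 -1  0  0 -1]
  L: [ 1  0  1  0  1  1  0]
  T: [ 0 -1 -1 -1  1  0  0]
Echelon form has 3 nonzero rows (pivots: X1,X2,X3)
Repeat: X1,X2,X3; free: X4,X5,X6,X7
RREF:
  r0: [   1    0    0   -2    2    1   -1]
  r1: [   0    1    0   -1    0    0   -1]
  r2: [   0    0    1    2   -1    0    1]
  r3: [   0    0    0    0    0    0    0]
Fix exponent of X6 at 1, X4 at 0, X5 at 0, X7 at 0; solve each RREF row for its pivot's exponent:
  r0: exp(X1) + (1)·1 = 0 ⇒ exp(X1) = -1
  r1: exp(X2) + (0)·1 = 0 ⇒ exp(X2) = 0
  r2: exp(X3) + (0)·1 = 0 ⇒ exp(X3) = 0
Π_3 = X1^-1 · X6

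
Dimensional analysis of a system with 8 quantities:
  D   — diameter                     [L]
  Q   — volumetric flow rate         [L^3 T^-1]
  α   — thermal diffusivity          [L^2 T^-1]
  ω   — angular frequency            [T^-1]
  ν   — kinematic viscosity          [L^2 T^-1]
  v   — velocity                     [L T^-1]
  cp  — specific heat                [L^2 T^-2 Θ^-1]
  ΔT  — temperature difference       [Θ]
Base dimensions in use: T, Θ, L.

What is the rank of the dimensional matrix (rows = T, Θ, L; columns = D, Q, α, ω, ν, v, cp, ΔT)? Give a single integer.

3

Exponent matrix [T,Θ,L] × [D,Q,α,ω,ν,v,cp,ΔT]:
  T: [ 0 -1 -1 -1 -1 -1 -2  0]
  Θ: [ 0  0  0  0  0  0 -1  1]
  L: [ 1  3  2  0  2  1  2  0]
Row reduction gives pivot columns D,Q,cp; rank = 3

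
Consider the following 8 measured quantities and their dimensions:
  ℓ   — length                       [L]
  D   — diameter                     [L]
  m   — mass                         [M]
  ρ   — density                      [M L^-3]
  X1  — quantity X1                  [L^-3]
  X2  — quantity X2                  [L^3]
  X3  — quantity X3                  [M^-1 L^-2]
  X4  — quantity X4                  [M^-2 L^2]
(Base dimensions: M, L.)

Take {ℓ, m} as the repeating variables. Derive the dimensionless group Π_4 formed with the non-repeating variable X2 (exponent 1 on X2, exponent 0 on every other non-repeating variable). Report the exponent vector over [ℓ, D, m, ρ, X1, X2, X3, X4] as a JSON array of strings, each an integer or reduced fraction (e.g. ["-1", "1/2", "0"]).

Dimensional matrix (M×L by ℓ×D×m×ρ×X1×X2×X3×X4):
  M: [ 0  0  1  1  0  0 -1 -2]
  L: [ 1  1  0 -3 -3  3 -2  2]
Echelon form has 2 nonzero rows (pivots: ℓ,m)
Repeat: ℓ,m; free: D,ρ,X1,X2,X3,X4
RREF:
  r0: [   1    1    0   -3   -3    3   -2    2]
  r1: [   0    0    1    1    0    0   -1   -2]
Fix exponent of X2 at 1, D at 0, ρ at 0, X1 at 0, X3 at 0, X4 at 0; solve each RREF row for its pivot's exponent:
  r0: exp(ℓ) + (3)·1 = 0 ⇒ exp(ℓ) = -3
  r1: exp(m) + (0)·1 = 0 ⇒ exp(m) = 0
Π_4 = ℓ^-3 · X2

["-3", "0", "0", "0", "0", "1", "0", "0"]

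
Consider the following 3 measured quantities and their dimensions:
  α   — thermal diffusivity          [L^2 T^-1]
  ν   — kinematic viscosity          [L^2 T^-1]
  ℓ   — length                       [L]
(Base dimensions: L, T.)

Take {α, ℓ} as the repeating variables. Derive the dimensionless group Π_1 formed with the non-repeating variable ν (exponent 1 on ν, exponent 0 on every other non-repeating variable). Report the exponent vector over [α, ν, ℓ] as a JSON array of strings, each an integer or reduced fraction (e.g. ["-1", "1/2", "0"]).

["-1", "1", "0"]

Dimensional matrix (L×T by α×ν×ℓ):
  L: [ 2  2  1]
  T: [-1 -1  0]
Echelon form has 2 nonzero rows (pivots: α,ℓ)
Repeat: α,ℓ; free: ν
RREF:
  r0: [   1    1    0]
  r1: [   0    0    1]
Fix exponent of ν at 1; solve each RREF row for its pivot's exponent:
  r0: exp(α) + (1)·1 = 0 ⇒ exp(α) = -1
  r1: exp(ℓ) + (0)·1 = 0 ⇒ exp(ℓ) = 0
Π_1 = α^-1 · ν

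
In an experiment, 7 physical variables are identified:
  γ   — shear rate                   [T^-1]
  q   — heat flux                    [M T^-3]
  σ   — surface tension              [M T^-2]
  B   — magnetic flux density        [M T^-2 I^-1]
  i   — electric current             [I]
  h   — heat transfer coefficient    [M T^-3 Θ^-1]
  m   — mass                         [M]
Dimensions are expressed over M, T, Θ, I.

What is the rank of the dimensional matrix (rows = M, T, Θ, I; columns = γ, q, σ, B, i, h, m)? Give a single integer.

Exponent matrix [M,T,Θ,I] × [γ,q,σ,B,i,h,m]:
  M: [ 0  1  1  1  0  1  1]
  T: [-1 -3 -2 -2  0 -3  0]
  Θ: [ 0  0  0  0  0 -1  0]
  I: [ 0  0  0 -1  1  0  0]
Row reduction gives pivot columns γ,q,B,h; rank = 4

4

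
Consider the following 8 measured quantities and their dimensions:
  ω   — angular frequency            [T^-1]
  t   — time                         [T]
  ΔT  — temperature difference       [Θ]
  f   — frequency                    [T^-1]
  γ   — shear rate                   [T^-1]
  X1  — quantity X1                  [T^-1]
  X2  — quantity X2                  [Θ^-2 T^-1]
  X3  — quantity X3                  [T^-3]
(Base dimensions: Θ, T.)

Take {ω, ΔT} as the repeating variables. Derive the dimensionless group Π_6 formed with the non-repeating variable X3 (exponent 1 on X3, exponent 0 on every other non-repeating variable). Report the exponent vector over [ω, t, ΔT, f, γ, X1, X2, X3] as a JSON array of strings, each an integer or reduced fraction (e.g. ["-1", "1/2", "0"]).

Write exponents as rows Θ,T / cols ω,t,ΔT,f,γ,X1,X2,X3:
  Θ: [ 0  0  1  0  0  0 -2  0]
  T: [-1  1  0 -1 -1 -1 -1 -3]
Echelon form has 2 nonzero rows (pivots: ω,ΔT)
Repeat: ω,ΔT; free: t,f,γ,X1,X2,X3
RREF:
  r0: [   1   -1    0    1    1    1    1    3]
  r1: [   0    0    1    0    0    0   -2    0]
Fix exponent of X3 at 1, t at 0, f at 0, γ at 0, X1 at 0, X2 at 0; solve each RREF row for its pivot's exponent:
  r0: exp(ω) + (3)·1 = 0 ⇒ exp(ω) = -3
  r1: exp(ΔT) + (0)·1 = 0 ⇒ exp(ΔT) = 0
Π_6 = ω^-3 · X3

["-3", "0", "0", "0", "0", "0", "0", "1"]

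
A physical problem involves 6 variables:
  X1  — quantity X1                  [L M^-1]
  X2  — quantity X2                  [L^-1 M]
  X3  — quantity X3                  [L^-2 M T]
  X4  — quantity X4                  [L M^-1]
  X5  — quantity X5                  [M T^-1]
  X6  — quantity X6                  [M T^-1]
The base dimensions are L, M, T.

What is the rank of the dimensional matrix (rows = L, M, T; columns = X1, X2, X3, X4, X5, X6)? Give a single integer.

2

Write exponents as rows L,M,T / cols X1,X2,X3,X4,X5,X6:
  L: [ 1 -1 -2  1  0  0]
  M: [-1  1  1 -1  1  1]
  T: [ 0  0  1  0 -1 -1]
Row reduction gives pivot columns X1,X3; rank = 2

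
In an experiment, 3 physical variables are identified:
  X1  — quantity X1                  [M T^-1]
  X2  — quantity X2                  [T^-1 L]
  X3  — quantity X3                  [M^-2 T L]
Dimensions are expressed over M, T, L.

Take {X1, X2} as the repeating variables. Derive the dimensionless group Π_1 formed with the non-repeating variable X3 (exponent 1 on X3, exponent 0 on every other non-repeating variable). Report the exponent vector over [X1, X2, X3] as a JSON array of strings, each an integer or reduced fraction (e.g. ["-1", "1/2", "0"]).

Exponent matrix [M,T,L] × [X1,X2,X3]:
  M: [ 1  0 -2]
  T: [-1 -1  1]
  L: [ 0  1  1]
RREF → pivots at {X1,X2} ⇒ r = 2
Repeat: X1,X2; free: X3
RREF:
  r0: [   1    0   -2]
  r1: [   0    1    1]
  r2: [   0    0    0]
Fix exponent of X3 at 1; solve each RREF row for its pivot's exponent:
  r0: exp(X1) + (-2)·1 = 0 ⇒ exp(X1) = 2
  r1: exp(X2) + (1)·1 = 0 ⇒ exp(X2) = -1
Π_1 = X1^2 · X2^-1 · X3

["2", "-1", "1"]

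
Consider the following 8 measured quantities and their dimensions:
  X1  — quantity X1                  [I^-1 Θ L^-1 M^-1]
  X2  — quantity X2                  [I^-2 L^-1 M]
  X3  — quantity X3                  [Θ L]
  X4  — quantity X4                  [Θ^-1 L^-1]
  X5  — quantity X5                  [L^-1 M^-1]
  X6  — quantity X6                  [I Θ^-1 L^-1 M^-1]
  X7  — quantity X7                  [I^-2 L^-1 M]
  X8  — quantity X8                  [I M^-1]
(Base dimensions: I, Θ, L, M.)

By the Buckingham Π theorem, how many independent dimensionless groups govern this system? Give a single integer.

Dimensional matrix (I×Θ×L×M by X1×X2×X3×X4×X5×X6×X7×X8):
  I: [-1 -2  0  0  0  1 -2  1]
  Θ: [ 1  0  1 -1  0 -1  0  0]
  L: [-1 -1  1 -1 -1 -1 -1  0]
  M: [-1  1  0  0 -1 -1  1 -1]
Row reduction gives pivot columns X1,X2,X3; rank = 3
n=8, r=3 ⇒ 5 dimensionless groups

5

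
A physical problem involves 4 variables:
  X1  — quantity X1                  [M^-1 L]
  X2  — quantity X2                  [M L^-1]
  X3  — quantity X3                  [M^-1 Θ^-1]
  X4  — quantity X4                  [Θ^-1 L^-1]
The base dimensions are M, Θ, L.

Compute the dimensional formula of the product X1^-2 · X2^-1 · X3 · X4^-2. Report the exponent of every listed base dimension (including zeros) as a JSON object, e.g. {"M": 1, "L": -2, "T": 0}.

Dimensional matrix (M×Θ×L by X1×X2×X3×X4):
  M: [-1  1 -1  0]
  Θ: [ 0  0 -1 -1]
  L: [ 1 -1  0 -1]
  [M]: (-2)·-1+(-1)·1+(1)·-1+(-2)·0 = 0
  [Θ]: (-2)·0+(-1)·0+(1)·-1+(-2)·-1 = 1
  [L]: (-2)·1+(-1)·-1+(1)·0+(-2)·-1 = 1
⇒ Θ L

{"M": 0, "Θ": 1, "L": 1}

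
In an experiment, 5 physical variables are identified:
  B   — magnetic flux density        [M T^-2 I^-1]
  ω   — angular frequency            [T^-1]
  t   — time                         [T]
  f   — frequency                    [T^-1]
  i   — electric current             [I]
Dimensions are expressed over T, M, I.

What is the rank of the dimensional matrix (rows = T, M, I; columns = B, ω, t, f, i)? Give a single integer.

Exponent matrix [T,M,I] × [B,ω,t,f,i]:
  T: [-2 -1  1 -1  0]
  M: [ 1  0  0  0  0]
  I: [-1  0  0  0  1]
Echelon form has 3 nonzero rows (pivots: B,ω,i)

3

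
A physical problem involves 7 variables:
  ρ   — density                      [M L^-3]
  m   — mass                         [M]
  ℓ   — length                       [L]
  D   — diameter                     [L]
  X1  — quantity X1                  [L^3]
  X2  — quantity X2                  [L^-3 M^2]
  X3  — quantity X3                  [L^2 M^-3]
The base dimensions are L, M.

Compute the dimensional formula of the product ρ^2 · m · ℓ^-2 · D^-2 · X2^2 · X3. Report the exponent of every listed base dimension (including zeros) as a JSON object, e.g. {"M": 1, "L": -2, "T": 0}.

Exponent matrix [L,M] × [ρ,m,ℓ,D,X1,X2,X3]:
  L: [-3  0  1  1  3 -3  2]
  M: [ 1  1  0  0  0  2 -3]
  [L]: (2)·-3+(1)·0+(-2)·1+(-2)·1+(2)·-3+(1)·2 = -14
  [M]: (2)·1+(1)·1+(-2)·0+(-2)·0+(2)·2+(1)·-3 = 4
⇒ L^-14 M^4

{"L": -14, "M": 4}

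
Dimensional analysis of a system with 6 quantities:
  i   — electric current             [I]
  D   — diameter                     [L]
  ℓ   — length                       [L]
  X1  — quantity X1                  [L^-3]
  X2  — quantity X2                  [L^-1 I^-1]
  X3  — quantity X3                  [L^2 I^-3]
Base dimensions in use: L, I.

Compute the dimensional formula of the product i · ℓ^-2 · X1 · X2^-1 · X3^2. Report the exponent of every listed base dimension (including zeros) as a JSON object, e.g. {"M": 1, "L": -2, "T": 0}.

{"L": 0, "I": -4}

Exponent matrix [L,I] × [i,D,ℓ,X1,X2,X3]:
  L: [ 0  1  1 -3 -1  2]
  I: [ 1  0  0  0 -1 -3]
  [L]: (1)·0+(-2)·1+(1)·-3+(-1)·-1+(2)·2 = 0
  [I]: (1)·1+(-2)·0+(1)·0+(-1)·-1+(2)·-3 = -4
⇒ I^-4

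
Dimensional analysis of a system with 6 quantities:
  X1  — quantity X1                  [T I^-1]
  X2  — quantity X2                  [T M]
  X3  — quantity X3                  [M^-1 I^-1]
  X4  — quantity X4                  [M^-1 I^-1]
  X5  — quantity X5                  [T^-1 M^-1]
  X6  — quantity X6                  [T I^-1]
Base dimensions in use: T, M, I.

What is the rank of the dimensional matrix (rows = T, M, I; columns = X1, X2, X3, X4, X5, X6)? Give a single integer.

2

Exponent matrix [T,M,I] × [X1,X2,X3,X4,X5,X6]:
  T: [ 1  1  0  0 -1  1]
  M: [ 0  1 -1 -1 -1  0]
  I: [-1  0 -1 -1  0 -1]
Row reduction gives pivot columns X1,X2; rank = 2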